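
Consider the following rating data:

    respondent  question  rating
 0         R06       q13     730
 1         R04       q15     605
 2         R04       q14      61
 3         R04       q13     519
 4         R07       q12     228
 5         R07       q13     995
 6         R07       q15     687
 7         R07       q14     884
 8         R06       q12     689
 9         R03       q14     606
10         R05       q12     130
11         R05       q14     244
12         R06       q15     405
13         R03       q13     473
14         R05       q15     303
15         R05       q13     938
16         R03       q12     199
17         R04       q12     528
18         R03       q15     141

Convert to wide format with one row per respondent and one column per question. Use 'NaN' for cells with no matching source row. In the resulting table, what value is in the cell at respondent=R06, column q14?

No long-format row has respondent=R06 and question=q14, so the cell is NaN.

NaN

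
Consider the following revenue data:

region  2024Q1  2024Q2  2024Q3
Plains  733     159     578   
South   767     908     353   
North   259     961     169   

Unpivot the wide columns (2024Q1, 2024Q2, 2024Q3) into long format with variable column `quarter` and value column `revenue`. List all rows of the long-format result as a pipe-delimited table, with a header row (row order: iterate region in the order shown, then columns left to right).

Each (region, column) pair becomes one row: 3 × 3 = 9 rows.
For example, (Plains, 2024Q1) → revenue=733.

| region | quarter | revenue |
| Plains | 2024Q1 | 733 |
| Plains | 2024Q2 | 159 |
| Plains | 2024Q3 | 578 |
| South | 2024Q1 | 767 |
| South | 2024Q2 | 908 |
| South | 2024Q3 | 353 |
| North | 2024Q1 | 259 |
| North | 2024Q2 | 961 |
| North | 2024Q3 | 169 |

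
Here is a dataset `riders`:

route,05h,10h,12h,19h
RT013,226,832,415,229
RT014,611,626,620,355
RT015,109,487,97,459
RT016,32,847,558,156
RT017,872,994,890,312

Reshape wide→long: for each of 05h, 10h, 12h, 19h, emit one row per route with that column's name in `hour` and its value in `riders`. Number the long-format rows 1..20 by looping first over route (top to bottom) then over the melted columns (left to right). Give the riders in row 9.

20 rows total (5 × 4). Row 9: index ⌊(9-1)/4⌋ = 2 into route → RT015; (9-1) mod 4 = 0 into the melted columns → 05h.
So row 9 is (RT015, 05h, 109); riders = 109.

109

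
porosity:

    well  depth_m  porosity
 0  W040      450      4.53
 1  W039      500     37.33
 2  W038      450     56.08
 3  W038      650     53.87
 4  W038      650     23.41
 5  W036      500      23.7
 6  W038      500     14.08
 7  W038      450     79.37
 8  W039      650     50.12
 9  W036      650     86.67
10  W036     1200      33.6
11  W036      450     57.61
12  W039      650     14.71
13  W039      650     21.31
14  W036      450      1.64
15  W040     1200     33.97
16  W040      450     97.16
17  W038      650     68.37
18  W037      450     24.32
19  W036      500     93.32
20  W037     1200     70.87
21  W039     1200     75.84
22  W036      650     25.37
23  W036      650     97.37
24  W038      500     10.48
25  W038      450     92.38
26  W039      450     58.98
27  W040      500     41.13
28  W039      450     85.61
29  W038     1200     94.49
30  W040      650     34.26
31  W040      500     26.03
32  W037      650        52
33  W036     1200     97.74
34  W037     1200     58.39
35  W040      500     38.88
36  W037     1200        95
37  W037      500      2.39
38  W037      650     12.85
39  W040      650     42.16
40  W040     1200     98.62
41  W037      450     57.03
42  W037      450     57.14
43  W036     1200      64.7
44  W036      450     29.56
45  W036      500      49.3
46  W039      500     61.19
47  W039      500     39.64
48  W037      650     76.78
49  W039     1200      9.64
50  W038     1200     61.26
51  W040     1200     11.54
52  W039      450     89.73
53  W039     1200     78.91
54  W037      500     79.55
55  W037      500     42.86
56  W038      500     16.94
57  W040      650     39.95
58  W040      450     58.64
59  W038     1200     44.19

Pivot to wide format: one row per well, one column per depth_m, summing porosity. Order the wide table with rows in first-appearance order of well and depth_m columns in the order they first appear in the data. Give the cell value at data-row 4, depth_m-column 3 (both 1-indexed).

209.41

With rows in first-appearance order of well, row 4 is well=W036. depth_m columns in first-appearance order: 450, 500, 650, 1200; column 3 is 650.
Long rows with well=W036, depth_m=650: 86.67 + 25.37 + 97.37 = 209.41.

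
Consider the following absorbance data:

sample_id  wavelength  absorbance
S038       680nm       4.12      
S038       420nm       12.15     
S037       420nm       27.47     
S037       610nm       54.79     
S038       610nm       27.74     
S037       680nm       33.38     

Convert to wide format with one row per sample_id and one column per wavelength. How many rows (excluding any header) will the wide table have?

2 distinct sample_id values → 2 rows.

2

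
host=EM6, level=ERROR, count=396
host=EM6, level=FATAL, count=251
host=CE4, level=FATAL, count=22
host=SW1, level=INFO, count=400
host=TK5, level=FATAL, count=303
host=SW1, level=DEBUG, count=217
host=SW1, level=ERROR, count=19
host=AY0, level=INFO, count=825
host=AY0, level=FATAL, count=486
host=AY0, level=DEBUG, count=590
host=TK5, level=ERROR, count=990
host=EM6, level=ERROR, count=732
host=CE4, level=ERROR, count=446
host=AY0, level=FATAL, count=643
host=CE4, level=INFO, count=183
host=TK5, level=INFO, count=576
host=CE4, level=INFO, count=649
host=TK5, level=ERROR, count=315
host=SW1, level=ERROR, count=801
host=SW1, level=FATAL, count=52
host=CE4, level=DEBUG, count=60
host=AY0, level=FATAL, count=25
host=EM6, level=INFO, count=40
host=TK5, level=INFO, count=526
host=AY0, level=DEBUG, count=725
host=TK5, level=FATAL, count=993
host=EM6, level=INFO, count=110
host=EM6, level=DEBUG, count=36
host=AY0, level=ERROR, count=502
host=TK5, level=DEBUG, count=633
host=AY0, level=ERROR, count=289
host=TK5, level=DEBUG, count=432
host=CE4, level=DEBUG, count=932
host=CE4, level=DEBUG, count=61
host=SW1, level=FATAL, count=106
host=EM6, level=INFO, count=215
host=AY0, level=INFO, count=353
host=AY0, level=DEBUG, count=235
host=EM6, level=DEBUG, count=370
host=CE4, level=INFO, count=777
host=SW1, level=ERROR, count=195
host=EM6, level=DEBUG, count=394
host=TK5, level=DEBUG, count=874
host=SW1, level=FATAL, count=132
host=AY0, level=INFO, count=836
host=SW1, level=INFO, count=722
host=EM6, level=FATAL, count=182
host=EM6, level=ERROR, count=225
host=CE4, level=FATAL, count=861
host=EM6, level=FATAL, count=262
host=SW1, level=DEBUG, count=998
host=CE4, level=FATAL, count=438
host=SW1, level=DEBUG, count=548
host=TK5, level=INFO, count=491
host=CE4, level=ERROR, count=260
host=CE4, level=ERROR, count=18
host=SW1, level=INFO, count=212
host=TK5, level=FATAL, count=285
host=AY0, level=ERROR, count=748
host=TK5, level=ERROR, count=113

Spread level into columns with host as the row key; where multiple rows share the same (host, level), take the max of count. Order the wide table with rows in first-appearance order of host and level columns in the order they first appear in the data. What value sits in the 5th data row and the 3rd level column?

With rows in first-appearance order of host, row 5 is host=AY0. level columns in first-appearance order: ERROR, FATAL, INFO, DEBUG; column 3 is INFO.
Long rows with host=AY0, level=INFO: max(825, 353, 836) = 836.

836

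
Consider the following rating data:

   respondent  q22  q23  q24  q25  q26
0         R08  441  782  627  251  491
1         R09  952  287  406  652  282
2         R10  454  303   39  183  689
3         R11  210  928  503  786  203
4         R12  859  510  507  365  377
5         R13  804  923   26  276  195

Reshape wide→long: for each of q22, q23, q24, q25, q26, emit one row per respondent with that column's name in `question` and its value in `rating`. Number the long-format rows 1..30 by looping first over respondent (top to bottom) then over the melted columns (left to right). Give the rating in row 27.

30 rows total (6 × 5). Row 27: index ⌊(27-1)/5⌋ = 5 into respondent → R13; (27-1) mod 5 = 1 into the melted columns → q23.
So row 27 is (R13, q23, 923); rating = 923.

923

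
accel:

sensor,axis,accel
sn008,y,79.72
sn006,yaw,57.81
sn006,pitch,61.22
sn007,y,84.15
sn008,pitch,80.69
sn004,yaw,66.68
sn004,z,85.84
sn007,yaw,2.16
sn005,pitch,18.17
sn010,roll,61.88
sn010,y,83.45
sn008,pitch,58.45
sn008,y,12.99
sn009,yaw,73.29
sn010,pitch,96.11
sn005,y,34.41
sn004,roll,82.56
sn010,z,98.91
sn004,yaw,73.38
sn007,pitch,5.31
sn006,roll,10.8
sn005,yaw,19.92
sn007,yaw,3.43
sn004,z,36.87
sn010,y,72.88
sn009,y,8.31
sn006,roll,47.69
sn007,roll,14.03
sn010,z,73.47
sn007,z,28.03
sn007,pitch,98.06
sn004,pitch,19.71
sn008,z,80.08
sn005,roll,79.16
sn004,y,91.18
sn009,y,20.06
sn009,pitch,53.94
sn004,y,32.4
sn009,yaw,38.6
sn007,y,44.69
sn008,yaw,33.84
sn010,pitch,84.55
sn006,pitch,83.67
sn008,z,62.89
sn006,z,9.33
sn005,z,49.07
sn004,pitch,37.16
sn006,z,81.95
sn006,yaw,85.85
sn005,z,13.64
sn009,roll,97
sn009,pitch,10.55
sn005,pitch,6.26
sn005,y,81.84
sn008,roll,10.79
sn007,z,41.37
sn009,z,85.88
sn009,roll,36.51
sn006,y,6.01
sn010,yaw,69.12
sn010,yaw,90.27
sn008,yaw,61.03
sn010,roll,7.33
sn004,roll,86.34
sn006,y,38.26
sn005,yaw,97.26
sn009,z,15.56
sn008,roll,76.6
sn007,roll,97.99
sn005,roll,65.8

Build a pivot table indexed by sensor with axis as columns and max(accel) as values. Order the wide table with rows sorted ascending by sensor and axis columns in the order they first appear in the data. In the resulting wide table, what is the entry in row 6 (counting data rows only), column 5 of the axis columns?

97

With rows sorted ascending by sensor, row 6 is sensor=sn009. axis columns in first-appearance order: y, yaw, pitch, z, roll; column 5 is roll.
Long rows with sensor=sn009, axis=roll: max(97, 36.51) = 97.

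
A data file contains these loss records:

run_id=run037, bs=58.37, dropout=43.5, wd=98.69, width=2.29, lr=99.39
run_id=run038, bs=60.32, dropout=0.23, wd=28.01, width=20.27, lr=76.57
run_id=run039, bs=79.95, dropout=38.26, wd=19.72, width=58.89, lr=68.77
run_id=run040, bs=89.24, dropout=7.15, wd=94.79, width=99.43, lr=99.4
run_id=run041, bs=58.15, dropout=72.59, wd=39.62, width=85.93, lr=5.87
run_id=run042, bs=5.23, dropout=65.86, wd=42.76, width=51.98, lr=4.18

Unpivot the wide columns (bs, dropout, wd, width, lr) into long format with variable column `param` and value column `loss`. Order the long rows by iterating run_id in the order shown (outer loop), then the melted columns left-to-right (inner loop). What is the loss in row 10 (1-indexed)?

30 rows total (6 × 5). Row 10: index ⌊(10-1)/5⌋ = 1 into run_id → run038; (10-1) mod 5 = 4 into the melted columns → lr.
So row 10 is (run038, lr, 76.57); loss = 76.57.

76.57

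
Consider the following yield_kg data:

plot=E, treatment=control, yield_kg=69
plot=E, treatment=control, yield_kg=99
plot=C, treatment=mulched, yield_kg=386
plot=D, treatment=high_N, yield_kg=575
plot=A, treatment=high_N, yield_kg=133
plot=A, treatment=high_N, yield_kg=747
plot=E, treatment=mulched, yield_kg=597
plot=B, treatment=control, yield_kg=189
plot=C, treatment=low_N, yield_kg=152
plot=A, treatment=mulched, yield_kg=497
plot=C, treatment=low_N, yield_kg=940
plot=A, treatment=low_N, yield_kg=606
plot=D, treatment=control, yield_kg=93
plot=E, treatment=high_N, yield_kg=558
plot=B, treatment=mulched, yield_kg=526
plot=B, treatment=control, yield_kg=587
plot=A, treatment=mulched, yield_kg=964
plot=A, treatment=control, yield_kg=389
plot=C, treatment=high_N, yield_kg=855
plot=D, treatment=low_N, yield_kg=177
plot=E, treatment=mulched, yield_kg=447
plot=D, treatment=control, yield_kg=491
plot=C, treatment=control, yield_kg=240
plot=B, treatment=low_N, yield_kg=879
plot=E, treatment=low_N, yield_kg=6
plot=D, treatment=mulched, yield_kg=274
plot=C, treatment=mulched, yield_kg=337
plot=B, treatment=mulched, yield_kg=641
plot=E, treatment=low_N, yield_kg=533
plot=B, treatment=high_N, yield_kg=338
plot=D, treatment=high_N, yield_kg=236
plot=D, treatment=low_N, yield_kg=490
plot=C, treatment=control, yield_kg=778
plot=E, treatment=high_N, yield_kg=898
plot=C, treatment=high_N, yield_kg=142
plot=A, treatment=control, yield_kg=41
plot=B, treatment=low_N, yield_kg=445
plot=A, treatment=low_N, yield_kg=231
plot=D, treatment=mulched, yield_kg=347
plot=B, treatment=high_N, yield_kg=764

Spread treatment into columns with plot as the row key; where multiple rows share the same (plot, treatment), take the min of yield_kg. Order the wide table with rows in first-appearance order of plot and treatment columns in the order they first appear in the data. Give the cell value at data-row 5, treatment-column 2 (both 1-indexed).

With rows in first-appearance order of plot, row 5 is plot=B. treatment columns in first-appearance order: control, mulched, high_N, low_N; column 2 is mulched.
Long rows with plot=B, treatment=mulched: min(526, 641) = 526.

526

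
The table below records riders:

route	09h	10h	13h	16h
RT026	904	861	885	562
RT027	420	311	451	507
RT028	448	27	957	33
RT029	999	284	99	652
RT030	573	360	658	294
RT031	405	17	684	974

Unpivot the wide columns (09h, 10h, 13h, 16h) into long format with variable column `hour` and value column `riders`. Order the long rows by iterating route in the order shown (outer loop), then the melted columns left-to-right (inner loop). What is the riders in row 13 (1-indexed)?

999

24 rows total (6 × 4). Row 13: index ⌊(13-1)/4⌋ = 3 into route → RT029; (13-1) mod 4 = 0 into the melted columns → 09h.
So row 13 is (RT029, 09h, 999); riders = 999.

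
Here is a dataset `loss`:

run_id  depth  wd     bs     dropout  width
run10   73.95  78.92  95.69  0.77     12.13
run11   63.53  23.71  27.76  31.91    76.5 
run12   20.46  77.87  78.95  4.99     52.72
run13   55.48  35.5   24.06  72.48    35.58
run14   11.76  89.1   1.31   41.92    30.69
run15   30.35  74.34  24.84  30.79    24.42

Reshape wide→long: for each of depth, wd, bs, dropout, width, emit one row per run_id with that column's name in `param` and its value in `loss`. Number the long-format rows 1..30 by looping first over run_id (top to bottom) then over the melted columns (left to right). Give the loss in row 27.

30 rows total (6 × 5). Row 27: index ⌊(27-1)/5⌋ = 5 into run_id → run15; (27-1) mod 5 = 1 into the melted columns → wd.
So row 27 is (run15, wd, 74.34); loss = 74.34.

74.34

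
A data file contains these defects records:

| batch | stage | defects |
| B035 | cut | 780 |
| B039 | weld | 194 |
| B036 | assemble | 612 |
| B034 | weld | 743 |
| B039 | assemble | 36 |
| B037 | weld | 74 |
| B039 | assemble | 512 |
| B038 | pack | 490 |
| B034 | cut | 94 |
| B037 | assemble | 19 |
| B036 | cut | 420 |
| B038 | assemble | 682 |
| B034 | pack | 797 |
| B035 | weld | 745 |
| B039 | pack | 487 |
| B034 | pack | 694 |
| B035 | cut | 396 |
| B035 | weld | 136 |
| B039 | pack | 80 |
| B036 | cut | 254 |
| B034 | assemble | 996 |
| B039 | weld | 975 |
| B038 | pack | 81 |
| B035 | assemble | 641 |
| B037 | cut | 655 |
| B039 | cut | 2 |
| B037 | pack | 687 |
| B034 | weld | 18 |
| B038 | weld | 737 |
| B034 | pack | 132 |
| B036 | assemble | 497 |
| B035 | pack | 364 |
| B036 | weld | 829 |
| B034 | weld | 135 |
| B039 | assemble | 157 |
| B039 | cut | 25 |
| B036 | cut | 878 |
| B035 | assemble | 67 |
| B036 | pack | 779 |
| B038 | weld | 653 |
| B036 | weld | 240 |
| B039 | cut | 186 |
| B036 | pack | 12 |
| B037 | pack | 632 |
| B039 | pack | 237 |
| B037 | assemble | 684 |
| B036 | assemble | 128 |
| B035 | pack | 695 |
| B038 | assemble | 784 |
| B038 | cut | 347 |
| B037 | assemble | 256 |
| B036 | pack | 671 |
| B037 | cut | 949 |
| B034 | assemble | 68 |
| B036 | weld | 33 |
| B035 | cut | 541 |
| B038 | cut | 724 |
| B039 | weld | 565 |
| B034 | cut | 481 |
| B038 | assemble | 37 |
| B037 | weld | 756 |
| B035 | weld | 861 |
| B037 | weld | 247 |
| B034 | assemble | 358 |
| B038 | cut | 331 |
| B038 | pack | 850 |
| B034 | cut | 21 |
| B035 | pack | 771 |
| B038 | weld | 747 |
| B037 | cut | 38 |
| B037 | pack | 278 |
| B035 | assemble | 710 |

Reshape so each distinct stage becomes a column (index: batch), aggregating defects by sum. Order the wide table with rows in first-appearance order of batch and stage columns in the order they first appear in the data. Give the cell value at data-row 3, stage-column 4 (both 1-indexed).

With rows in first-appearance order of batch, row 3 is batch=B036. stage columns in first-appearance order: cut, weld, assemble, pack; column 4 is pack.
Long rows with batch=B036, stage=pack: 779 + 12 + 671 = 1462.

1462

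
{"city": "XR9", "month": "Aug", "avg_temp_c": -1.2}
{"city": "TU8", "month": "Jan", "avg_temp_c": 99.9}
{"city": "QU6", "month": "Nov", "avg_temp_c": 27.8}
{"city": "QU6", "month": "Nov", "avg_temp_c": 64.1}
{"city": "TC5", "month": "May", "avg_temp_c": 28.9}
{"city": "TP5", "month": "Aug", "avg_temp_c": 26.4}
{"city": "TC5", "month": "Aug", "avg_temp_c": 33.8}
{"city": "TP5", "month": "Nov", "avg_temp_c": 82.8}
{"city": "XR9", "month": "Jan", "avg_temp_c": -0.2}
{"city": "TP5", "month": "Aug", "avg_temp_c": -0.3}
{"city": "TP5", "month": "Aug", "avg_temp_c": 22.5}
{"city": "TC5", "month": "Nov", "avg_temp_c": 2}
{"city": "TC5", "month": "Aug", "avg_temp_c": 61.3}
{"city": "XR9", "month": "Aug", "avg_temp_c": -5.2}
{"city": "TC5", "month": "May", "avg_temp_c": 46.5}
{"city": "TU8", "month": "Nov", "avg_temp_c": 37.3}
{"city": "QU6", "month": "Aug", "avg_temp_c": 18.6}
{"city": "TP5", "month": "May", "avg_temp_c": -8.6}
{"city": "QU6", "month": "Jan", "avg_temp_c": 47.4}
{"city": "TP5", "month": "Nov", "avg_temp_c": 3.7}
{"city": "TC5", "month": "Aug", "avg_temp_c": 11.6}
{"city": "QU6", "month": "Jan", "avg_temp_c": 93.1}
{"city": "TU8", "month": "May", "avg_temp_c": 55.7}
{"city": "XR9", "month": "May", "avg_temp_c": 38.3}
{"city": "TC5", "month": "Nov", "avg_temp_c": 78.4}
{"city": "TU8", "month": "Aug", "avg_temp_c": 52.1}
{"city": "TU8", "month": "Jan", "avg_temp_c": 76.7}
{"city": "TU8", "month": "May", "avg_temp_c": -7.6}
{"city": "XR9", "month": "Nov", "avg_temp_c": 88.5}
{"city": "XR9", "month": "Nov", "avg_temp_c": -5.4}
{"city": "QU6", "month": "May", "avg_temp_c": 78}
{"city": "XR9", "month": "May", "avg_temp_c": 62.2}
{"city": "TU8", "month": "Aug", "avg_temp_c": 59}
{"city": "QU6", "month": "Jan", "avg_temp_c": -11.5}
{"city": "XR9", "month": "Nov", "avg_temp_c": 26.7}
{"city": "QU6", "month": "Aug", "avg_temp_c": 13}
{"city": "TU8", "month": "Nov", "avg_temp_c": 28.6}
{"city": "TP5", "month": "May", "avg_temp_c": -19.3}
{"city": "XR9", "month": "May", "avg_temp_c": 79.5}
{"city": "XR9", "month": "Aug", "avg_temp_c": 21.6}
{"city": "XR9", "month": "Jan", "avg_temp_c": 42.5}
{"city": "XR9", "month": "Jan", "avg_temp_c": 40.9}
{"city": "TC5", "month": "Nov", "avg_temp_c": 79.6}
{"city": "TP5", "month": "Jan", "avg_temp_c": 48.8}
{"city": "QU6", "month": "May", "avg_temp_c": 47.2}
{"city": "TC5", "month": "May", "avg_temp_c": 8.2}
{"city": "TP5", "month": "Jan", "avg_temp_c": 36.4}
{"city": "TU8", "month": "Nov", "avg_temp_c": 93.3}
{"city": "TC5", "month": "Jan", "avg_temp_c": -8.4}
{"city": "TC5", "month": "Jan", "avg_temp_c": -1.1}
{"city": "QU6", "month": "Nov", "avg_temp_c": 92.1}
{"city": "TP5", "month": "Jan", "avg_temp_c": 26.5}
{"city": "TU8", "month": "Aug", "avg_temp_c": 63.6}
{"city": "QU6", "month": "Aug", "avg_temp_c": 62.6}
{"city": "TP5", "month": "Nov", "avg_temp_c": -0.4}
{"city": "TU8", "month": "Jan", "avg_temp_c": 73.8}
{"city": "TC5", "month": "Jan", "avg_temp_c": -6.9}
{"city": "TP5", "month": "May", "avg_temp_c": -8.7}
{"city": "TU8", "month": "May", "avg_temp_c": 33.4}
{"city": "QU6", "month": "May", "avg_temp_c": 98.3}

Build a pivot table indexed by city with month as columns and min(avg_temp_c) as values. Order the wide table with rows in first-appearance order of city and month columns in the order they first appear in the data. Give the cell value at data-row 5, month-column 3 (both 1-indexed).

With rows in first-appearance order of city, row 5 is city=TP5. month columns in first-appearance order: Aug, Jan, Nov, May; column 3 is Nov.
Long rows with city=TP5, month=Nov: min(82.8, 3.7, -0.4) = -0.4.

-0.4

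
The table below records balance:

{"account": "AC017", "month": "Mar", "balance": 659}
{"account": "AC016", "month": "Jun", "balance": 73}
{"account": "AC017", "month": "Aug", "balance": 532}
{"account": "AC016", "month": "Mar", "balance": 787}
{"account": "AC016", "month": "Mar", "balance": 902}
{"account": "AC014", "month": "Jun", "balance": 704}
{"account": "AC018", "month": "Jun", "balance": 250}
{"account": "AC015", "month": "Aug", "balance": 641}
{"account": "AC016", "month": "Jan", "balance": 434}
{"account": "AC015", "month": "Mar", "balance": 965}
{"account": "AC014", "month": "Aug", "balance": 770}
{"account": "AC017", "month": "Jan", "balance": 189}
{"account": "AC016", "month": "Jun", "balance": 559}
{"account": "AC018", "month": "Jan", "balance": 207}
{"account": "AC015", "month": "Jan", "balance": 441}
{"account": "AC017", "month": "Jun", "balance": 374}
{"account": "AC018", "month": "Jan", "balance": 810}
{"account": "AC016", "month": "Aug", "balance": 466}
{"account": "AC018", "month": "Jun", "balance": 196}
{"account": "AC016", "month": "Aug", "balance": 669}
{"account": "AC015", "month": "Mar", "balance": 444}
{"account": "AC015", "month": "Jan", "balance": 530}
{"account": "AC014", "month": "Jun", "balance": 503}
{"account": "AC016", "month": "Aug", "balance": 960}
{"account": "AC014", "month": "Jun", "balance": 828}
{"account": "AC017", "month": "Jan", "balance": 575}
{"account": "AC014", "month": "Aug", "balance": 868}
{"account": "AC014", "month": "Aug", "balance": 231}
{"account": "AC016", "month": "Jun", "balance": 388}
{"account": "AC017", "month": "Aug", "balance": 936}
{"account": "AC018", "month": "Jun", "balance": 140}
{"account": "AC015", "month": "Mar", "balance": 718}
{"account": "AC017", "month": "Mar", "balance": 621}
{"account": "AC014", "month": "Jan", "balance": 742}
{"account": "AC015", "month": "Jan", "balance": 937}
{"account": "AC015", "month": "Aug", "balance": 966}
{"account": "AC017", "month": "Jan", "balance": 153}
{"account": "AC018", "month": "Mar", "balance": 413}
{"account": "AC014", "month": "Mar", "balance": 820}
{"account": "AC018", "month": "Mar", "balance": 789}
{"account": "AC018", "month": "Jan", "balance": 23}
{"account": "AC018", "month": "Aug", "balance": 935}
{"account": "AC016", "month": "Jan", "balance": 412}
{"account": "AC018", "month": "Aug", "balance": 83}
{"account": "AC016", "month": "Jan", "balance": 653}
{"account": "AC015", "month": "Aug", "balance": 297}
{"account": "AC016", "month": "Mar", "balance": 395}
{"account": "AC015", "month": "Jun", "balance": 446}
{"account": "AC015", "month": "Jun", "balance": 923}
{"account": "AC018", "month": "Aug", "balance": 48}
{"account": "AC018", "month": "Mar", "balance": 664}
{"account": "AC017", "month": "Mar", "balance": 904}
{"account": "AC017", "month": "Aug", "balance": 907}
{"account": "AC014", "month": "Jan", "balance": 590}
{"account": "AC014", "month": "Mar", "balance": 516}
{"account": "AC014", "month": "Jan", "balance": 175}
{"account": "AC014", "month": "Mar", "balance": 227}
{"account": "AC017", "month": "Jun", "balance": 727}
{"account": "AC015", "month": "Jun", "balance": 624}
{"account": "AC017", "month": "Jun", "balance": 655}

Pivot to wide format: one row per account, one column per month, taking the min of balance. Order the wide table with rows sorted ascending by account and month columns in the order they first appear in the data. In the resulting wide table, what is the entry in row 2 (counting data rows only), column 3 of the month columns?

With rows sorted ascending by account, row 2 is account=AC015. month columns in first-appearance order: Mar, Jun, Aug, Jan; column 3 is Aug.
Long rows with account=AC015, month=Aug: min(641, 966, 297) = 297.

297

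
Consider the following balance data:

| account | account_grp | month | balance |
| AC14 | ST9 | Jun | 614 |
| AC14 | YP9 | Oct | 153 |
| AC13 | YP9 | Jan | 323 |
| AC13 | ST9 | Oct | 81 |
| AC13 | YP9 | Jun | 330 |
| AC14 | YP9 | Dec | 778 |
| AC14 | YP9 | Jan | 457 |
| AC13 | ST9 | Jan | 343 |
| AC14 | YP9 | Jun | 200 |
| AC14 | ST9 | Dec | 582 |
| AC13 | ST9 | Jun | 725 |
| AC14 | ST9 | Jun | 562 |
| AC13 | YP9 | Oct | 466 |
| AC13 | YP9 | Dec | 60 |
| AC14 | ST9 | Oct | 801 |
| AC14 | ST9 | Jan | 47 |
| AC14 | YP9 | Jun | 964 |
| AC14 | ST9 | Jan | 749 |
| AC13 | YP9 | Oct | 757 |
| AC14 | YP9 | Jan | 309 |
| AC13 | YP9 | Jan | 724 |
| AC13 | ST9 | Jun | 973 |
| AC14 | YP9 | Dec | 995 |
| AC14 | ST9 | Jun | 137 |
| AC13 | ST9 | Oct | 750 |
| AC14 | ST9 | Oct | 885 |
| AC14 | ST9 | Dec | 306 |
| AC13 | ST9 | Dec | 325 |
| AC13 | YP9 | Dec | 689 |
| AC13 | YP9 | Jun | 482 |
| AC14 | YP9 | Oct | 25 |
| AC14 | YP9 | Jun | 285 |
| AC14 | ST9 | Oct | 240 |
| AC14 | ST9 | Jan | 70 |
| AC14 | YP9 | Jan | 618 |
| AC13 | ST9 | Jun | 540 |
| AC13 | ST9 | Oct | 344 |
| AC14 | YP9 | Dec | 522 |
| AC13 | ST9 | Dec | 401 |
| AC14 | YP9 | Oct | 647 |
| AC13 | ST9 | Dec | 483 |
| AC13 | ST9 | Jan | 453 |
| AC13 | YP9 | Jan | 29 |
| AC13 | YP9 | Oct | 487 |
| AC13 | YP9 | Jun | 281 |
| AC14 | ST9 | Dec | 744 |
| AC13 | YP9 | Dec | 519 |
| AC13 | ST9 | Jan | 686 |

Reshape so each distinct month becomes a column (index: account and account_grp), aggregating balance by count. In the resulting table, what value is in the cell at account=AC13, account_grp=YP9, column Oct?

3

Rows with account=AC13, account_grp=YP9 and month=Oct: balance values are 466, 757, 487.
3 rows match — count = 3.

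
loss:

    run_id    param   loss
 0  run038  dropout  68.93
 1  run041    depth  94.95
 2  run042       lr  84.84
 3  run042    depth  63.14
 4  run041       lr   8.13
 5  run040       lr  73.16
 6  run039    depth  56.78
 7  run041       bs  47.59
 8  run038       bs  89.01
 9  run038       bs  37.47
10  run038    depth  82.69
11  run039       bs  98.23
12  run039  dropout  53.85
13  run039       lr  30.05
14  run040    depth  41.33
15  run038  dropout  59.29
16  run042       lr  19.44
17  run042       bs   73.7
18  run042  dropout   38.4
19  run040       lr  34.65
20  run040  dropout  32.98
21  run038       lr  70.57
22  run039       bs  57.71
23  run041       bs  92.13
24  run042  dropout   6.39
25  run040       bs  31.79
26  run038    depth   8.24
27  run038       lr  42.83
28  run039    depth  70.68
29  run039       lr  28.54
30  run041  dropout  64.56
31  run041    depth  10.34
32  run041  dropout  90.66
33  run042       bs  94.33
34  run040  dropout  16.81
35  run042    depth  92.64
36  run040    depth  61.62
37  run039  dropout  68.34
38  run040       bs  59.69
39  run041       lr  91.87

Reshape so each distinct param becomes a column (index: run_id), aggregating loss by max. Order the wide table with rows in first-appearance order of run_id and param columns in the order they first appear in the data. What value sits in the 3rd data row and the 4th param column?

With rows in first-appearance order of run_id, row 3 is run_id=run042. param columns in first-appearance order: dropout, depth, lr, bs; column 4 is bs.
Long rows with run_id=run042, param=bs: max(73.7, 94.33) = 94.33.

94.33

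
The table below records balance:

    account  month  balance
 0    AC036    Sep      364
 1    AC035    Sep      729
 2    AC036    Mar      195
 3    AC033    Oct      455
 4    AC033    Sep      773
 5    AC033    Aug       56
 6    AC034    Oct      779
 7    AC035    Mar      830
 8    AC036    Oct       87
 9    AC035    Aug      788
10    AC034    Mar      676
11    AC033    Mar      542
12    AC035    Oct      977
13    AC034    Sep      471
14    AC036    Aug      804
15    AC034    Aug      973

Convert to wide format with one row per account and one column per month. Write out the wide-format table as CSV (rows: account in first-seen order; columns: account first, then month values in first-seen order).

account,Sep,Mar,Oct,Aug
AC036,364,195,87,804
AC035,729,830,977,788
AC033,773,542,455,56
AC034,471,676,779,973

Columns: account plus the 4 distinct month values (Sep, Mar, Oct, Aug).
For example, row AC036 column Sep takes balance=364 from the long row (AC036, Sep).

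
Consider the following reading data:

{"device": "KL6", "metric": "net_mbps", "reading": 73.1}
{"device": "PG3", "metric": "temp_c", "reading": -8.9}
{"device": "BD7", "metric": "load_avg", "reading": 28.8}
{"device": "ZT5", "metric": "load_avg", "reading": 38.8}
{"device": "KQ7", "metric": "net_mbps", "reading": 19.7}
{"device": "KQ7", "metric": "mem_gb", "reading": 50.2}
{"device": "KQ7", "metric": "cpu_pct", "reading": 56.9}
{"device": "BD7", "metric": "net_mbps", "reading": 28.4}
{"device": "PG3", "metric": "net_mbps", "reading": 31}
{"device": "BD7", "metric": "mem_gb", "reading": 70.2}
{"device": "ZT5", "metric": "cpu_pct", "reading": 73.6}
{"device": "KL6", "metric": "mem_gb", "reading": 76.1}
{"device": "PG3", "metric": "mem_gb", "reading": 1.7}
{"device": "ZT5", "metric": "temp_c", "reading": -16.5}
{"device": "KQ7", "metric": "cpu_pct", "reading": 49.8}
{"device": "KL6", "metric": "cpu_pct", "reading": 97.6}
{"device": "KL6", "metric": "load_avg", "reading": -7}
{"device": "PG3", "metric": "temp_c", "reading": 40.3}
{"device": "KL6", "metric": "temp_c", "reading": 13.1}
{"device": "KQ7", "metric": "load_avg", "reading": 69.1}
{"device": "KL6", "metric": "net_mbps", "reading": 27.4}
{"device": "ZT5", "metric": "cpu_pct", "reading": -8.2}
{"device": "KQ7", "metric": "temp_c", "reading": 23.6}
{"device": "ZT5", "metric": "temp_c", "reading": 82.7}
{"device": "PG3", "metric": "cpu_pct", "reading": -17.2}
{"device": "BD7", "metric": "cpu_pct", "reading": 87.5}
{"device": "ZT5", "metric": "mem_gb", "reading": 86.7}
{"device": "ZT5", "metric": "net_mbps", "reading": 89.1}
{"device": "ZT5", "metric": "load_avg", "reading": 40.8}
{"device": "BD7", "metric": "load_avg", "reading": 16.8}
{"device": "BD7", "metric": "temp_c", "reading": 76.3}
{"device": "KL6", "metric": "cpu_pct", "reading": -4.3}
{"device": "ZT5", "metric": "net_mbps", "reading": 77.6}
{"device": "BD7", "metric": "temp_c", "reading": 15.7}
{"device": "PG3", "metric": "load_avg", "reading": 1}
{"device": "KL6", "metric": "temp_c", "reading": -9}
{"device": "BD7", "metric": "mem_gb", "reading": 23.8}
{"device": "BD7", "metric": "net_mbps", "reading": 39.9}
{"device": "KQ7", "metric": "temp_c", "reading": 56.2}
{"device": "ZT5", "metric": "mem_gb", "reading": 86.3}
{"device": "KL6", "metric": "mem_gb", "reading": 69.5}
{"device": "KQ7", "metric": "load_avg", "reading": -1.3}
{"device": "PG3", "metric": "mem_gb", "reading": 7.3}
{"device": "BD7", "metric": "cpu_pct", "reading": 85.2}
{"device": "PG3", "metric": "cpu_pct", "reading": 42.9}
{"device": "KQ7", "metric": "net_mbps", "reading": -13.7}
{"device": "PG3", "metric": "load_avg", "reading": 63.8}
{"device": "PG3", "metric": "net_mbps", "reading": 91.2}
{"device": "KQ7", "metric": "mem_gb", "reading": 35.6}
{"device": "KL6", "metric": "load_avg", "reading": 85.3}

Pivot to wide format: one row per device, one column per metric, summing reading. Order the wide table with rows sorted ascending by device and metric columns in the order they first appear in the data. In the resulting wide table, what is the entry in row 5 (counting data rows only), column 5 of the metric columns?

65.4

With rows sorted ascending by device, row 5 is device=ZT5. metric columns in first-appearance order: net_mbps, temp_c, load_avg, mem_gb, cpu_pct; column 5 is cpu_pct.
Long rows with device=ZT5, metric=cpu_pct: 73.6 + -8.2 = 65.4.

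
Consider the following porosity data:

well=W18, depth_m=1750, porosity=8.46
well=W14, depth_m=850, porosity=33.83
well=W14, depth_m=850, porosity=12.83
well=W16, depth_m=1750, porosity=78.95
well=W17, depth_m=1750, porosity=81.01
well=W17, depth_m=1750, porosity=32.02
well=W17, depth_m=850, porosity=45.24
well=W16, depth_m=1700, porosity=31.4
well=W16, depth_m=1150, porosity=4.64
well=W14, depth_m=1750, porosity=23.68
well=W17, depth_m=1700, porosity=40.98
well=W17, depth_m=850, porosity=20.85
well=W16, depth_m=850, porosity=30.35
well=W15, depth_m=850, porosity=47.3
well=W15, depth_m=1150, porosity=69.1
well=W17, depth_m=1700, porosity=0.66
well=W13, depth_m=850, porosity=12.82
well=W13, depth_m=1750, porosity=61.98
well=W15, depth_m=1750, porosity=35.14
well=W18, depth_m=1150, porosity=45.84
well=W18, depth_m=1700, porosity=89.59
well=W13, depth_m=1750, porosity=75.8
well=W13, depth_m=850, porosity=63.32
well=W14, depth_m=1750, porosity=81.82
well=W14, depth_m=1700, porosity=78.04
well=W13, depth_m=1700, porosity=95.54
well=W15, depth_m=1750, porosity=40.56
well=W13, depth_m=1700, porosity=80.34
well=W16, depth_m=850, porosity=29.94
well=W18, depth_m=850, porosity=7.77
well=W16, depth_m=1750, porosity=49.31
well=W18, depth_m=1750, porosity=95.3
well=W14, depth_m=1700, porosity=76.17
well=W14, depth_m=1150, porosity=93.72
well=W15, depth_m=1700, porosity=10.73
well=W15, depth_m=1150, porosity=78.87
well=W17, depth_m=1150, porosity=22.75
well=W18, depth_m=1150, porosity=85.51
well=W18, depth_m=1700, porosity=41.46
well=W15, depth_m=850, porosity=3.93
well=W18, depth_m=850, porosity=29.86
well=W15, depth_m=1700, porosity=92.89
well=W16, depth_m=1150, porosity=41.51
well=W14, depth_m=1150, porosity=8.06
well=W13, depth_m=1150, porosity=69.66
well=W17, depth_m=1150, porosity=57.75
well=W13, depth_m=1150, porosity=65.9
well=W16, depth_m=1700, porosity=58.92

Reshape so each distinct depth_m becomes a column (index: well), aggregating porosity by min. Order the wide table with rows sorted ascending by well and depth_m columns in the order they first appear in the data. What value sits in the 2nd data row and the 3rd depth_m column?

With rows sorted ascending by well, row 2 is well=W14. depth_m columns in first-appearance order: 1750, 850, 1700, 1150; column 3 is 1700.
Long rows with well=W14, depth_m=1700: min(78.04, 76.17) = 76.17.

76.17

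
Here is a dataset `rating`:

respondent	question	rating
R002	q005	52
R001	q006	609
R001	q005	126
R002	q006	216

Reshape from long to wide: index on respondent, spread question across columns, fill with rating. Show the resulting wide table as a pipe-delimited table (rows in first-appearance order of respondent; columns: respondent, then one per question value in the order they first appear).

Columns: respondent plus the 2 distinct question values (q005, q006).
For example, row R002 column q005 takes rating=52 from the long row (R002, q005).

| respondent | q005 | q006 |
| R002 | 52 | 216 |
| R001 | 126 | 609 |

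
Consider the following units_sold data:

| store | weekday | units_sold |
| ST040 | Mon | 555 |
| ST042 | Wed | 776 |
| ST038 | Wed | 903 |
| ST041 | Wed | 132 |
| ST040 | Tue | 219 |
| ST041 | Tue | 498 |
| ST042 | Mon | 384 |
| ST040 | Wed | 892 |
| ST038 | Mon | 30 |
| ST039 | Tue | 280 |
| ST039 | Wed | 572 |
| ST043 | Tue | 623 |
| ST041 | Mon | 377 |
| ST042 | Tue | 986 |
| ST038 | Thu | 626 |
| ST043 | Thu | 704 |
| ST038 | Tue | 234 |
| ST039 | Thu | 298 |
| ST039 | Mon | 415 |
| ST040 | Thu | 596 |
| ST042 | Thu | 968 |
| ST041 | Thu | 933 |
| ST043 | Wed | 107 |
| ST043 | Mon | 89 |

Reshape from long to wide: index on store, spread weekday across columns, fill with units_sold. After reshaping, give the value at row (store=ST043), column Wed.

Wide layout: rows indexed by store, columns are the 4 distinct weekday values (Mon, Wed, Tue, Thu).
Cell (store=ST043, weekday=Wed) draws from the long row where store=ST043 and weekday=Wed, which has units_sold=107.

107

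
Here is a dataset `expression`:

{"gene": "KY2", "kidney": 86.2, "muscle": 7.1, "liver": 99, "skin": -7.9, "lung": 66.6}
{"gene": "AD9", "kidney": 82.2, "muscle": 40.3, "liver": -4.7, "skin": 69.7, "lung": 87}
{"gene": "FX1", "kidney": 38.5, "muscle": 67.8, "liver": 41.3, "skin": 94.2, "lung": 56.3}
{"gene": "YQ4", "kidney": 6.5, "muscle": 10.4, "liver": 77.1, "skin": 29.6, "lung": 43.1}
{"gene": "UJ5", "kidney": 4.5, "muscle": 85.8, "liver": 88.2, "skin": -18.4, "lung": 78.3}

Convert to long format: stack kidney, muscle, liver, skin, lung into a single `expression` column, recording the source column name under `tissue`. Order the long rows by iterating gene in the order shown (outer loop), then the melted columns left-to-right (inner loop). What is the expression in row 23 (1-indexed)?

88.2

25 rows total (5 × 5). Row 23: index ⌊(23-1)/5⌋ = 4 into gene → UJ5; (23-1) mod 5 = 2 into the melted columns → liver.
So row 23 is (UJ5, liver, 88.2); expression = 88.2.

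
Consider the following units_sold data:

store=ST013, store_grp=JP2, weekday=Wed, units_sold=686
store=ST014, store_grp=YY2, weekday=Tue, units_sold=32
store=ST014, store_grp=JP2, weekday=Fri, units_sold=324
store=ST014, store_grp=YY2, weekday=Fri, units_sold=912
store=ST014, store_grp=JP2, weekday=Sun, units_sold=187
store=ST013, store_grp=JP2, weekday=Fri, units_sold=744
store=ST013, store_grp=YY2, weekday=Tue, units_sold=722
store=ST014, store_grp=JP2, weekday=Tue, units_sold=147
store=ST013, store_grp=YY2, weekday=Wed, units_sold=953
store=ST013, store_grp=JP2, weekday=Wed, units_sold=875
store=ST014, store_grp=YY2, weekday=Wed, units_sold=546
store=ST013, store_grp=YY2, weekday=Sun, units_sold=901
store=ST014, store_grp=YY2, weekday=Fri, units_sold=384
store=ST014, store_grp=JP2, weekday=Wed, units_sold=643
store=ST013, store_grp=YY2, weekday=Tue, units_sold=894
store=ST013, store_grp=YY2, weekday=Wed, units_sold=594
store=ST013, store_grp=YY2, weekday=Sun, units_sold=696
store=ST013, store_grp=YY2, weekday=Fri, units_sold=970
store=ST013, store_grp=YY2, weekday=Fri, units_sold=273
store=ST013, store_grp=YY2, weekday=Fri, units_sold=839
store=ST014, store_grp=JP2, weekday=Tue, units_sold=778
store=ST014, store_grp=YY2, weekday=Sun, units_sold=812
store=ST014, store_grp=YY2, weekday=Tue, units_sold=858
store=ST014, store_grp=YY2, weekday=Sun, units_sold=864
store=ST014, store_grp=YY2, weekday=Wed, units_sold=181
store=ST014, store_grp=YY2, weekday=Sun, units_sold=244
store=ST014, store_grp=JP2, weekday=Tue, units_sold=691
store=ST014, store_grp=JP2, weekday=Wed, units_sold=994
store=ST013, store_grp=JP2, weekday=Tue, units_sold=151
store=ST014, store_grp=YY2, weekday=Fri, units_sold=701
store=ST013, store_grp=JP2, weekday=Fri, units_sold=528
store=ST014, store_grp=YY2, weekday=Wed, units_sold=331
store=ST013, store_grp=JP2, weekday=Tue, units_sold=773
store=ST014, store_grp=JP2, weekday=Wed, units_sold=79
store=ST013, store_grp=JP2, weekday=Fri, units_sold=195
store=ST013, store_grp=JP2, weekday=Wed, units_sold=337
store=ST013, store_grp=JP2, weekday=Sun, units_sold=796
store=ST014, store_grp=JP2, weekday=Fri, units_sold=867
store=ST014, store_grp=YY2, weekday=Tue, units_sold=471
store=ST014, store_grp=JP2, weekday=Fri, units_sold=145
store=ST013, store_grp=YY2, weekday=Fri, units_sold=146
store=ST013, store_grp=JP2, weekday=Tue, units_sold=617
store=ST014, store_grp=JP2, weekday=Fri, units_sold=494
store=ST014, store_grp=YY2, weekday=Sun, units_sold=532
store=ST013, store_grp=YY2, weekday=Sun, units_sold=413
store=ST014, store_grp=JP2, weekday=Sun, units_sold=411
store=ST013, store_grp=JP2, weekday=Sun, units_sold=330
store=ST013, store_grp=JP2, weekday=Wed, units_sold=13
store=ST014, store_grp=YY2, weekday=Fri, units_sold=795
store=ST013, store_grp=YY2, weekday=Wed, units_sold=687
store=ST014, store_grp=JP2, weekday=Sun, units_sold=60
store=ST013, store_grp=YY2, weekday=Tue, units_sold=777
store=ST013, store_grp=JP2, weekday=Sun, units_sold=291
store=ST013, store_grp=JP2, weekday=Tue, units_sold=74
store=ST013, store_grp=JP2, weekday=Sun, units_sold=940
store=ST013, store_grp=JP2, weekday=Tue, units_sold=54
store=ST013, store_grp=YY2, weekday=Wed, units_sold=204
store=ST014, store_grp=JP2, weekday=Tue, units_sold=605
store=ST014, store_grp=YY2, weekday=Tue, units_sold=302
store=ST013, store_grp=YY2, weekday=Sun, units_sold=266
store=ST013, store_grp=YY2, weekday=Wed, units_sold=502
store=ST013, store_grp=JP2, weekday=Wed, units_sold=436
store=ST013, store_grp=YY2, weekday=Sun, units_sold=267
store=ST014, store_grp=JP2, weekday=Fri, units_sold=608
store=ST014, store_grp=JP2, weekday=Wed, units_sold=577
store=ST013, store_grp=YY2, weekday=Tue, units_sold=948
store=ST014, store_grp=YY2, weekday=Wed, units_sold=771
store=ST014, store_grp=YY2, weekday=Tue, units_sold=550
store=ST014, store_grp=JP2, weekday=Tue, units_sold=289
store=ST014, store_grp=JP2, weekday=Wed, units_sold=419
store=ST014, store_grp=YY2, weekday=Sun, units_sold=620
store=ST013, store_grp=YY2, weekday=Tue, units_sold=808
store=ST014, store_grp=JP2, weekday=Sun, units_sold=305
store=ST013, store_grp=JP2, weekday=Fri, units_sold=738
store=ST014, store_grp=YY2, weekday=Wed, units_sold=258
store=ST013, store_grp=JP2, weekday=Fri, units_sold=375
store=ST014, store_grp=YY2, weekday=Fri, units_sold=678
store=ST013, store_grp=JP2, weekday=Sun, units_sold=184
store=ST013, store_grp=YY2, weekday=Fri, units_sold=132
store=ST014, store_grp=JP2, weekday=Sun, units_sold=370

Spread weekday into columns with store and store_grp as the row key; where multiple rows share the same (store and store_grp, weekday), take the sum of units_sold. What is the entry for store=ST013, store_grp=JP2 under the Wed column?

2347

Rows with store=ST013, store_grp=JP2 and weekday=Wed: units_sold values are 686, 875, 337, 13, 436.
686 + 875 + 337 + 13 + 436 = 2347.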